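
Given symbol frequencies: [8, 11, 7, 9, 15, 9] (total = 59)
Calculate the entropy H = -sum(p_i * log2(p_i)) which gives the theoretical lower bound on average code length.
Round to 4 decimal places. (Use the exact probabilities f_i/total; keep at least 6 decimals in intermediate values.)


Per-symbol terms -p_i * log2(p_i) with p_i = f_i/59:
  p = 8/59 = 0.135593: log2(p) = -2.882643, -p*log2(p) = 0.390867
  p = 11/59 = 0.186441: log2(p) = -2.423211, -p*log2(p) = 0.451785
  p = 7/59 = 0.118644: log2(p) = -3.075288, -p*log2(p) = 0.364865
  p = 9/59 = 0.152542: log2(p) = -2.712718, -p*log2(p) = 0.413804
  p = 15/59 = 0.254237: log2(p) = -1.975752, -p*log2(p) = 0.502310
  p = 9/59 = 0.152542: log2(p) = -2.712718, -p*log2(p) = 0.413804
H = 0.390867 + 0.451785 + 0.364865 + 0.413804 + 0.502310 + 0.413804 = 2.537435

H = 2.5374 bits/symbol


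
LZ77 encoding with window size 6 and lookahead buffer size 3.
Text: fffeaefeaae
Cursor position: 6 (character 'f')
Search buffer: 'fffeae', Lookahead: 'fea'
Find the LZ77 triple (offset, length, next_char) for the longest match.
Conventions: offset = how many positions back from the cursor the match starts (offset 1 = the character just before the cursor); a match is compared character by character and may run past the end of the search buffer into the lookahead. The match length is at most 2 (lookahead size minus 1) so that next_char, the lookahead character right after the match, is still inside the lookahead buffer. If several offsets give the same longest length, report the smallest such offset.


Try each offset into the search buffer:
  offset=1 (pos 5, char 'e'): match length 0
  offset=2 (pos 4, char 'a'): match length 0
  offset=3 (pos 3, char 'e'): match length 0
  offset=4 (pos 2, char 'f'): match length 2
  offset=5 (pos 1, char 'f'): match length 1
  offset=6 (pos 0, char 'f'): match length 1
Longest match has length 2 at offset 4.
next_char = character at position 6 + 2 = 8 -> 'a'

Best match: offset=4, length=2 (matching 'fe' starting at position 2)
LZ77 triple: (4, 2, 'a')


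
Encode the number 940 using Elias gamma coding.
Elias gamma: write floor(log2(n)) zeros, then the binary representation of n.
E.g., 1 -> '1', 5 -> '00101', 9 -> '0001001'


num_bits = floor(log2(940)) + 1 = 10
leading_zeros = num_bits - 1 = 9
binary(940) = 1110101100

Elias gamma(940) = '000000000' + '1110101100' = 0000000001110101100 (19 bits)


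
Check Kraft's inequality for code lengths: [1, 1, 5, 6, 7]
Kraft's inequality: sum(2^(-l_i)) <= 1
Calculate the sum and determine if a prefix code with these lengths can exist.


Sum = 2^(-1) + 2^(-1) + 2^(-5) + 2^(-6) + 2^(-7)
    = 0.5 + 0.5 + 0.03125 + 0.015625 + 0.0078125
    = 135/128 = 1.0546875
Since 1.0546875 > 1, Kraft's inequality is NOT satisfied.
A prefix code with these lengths CANNOT exist.

Kraft sum = 1.0546875. Not satisfied.


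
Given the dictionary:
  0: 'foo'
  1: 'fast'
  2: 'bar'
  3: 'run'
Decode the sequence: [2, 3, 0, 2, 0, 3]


Look up each index in the dictionary:
  2 -> 'bar'
  3 -> 'run'
  0 -> 'foo'
  2 -> 'bar'
  0 -> 'foo'
  3 -> 'run'

Decoded: "bar run foo bar foo run"


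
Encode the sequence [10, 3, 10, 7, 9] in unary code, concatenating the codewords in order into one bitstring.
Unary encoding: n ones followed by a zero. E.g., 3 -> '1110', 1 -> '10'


Encode each number as n ones followed by a terminating 0:
  10 -> 11111111110 (11 bits)
  3 -> 1110 (4 bits)
  10 -> 11111111110 (11 bits)
  7 -> 11111110 (8 bits)
  9 -> 1111111110 (10 bits)
Total length = 11 + 4 + 11 + 8 + 10 = 44 bits.

Unary([10, 3, 10, 7, 9]) = 11111111110111011111111110111111101111111110 (44 bits)


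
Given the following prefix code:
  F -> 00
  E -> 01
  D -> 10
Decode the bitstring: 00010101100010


Decoding step by step:
Bits 00 -> F
Bits 01 -> E
Bits 01 -> E
Bits 01 -> E
Bits 10 -> D
Bits 00 -> F
Bits 10 -> D


Decoded message: FEEEDFD


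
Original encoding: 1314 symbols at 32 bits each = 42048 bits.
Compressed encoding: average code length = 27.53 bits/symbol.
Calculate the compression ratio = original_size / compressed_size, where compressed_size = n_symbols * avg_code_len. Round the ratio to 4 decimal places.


original_size = n_symbols * orig_bits = 1314 * 32 = 42048 bits
compressed_size = n_symbols * avg_code_len = 1314 * 27.53 = 36174.42 bits
ratio = original_size / compressed_size = 42048 / 36174.42 = 1.1624

Compression ratio = 1.1624


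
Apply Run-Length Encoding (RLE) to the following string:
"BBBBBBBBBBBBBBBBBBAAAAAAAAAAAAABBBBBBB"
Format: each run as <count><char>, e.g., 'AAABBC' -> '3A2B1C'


Scanning runs left to right:
  i=0: run of 'B' x 18 -> '18B'
  i=18: run of 'A' x 13 -> '13A'
  i=31: run of 'B' x 7 -> '7B'

RLE = 18B13A7B


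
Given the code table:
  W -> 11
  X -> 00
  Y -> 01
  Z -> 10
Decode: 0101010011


Decoding:
01 -> Y
01 -> Y
01 -> Y
00 -> X
11 -> W


Result: YYYXW


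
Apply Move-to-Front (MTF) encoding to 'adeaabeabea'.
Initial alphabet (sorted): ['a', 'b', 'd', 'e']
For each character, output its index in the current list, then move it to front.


MTF encoding:
'a': index 0 in ['a', 'b', 'd', 'e'] -> ['a', 'b', 'd', 'e']
'd': index 2 in ['a', 'b', 'd', 'e'] -> ['d', 'a', 'b', 'e']
'e': index 3 in ['d', 'a', 'b', 'e'] -> ['e', 'd', 'a', 'b']
'a': index 2 in ['e', 'd', 'a', 'b'] -> ['a', 'e', 'd', 'b']
'a': index 0 in ['a', 'e', 'd', 'b'] -> ['a', 'e', 'd', 'b']
'b': index 3 in ['a', 'e', 'd', 'b'] -> ['b', 'a', 'e', 'd']
'e': index 2 in ['b', 'a', 'e', 'd'] -> ['e', 'b', 'a', 'd']
'a': index 2 in ['e', 'b', 'a', 'd'] -> ['a', 'e', 'b', 'd']
'b': index 2 in ['a', 'e', 'b', 'd'] -> ['b', 'a', 'e', 'd']
'e': index 2 in ['b', 'a', 'e', 'd'] -> ['e', 'b', 'a', 'd']
'a': index 2 in ['e', 'b', 'a', 'd'] -> ['a', 'e', 'b', 'd']


Output: [0, 2, 3, 2, 0, 3, 2, 2, 2, 2, 2]


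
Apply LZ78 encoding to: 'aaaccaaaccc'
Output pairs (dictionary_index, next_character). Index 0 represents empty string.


LZ78 encoding steps:
Dictionary: {0: ''}
Step 1: w='' (idx 0), next='a' -> output (0, 'a'), add 'a' as idx 1
Step 2: w='a' (idx 1), next='a' -> output (1, 'a'), add 'aa' as idx 2
Step 3: w='' (idx 0), next='c' -> output (0, 'c'), add 'c' as idx 3
Step 4: w='c' (idx 3), next='a' -> output (3, 'a'), add 'ca' as idx 4
Step 5: w='aa' (idx 2), next='c' -> output (2, 'c'), add 'aac' as idx 5
Step 6: w='c' (idx 3), next='c' -> output (3, 'c'), add 'cc' as idx 6


Encoded: [(0, 'a'), (1, 'a'), (0, 'c'), (3, 'a'), (2, 'c'), (3, 'c')]


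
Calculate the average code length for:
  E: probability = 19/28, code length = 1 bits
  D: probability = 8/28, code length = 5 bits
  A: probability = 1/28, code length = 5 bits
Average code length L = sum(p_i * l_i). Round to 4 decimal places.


Weighted contributions p_i * l_i:
  E: (19/28) * 1 = 19/28
  D: (8/28) * 5 = 40/28
  A: (1/28) * 5 = 5/28
Sum = (19 + 40 + 5)/28 = 64/28

L = 64/28 = 2.2857 bits/symbol


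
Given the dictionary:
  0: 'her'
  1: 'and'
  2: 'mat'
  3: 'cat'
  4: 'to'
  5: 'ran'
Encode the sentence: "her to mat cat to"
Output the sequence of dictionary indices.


Look up each word in the dictionary:
  'her' -> 0
  'to' -> 4
  'mat' -> 2
  'cat' -> 3
  'to' -> 4

Encoded: [0, 4, 2, 3, 4]


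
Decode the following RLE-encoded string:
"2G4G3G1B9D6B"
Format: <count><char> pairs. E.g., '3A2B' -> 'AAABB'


Expanding each <count><char> pair:
  2G -> 'GG'
  4G -> 'GGGG'
  3G -> 'GGG'
  1B -> 'B'
  9D -> 'DDDDDDDDD'
  6B -> 'BBBBBB'

Decoded = GGGGGGGGGBDDDDDDDDDBBBBBB


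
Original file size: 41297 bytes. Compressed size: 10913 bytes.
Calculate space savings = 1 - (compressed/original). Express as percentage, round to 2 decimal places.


ratio = compressed/original = 10913/41297 = 0.264256
savings = 1 - ratio = 1 - 0.264256 = 0.735744
as a percentage: 0.735744 * 100 = 73.57%

Space savings = 1 - 10913/41297 = 73.57%


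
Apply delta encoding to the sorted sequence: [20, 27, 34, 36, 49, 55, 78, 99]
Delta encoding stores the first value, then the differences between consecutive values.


First value: 20
Deltas:
  27 - 20 = 7
  34 - 27 = 7
  36 - 34 = 2
  49 - 36 = 13
  55 - 49 = 6
  78 - 55 = 23
  99 - 78 = 21


Delta encoded: [20, 7, 7, 2, 13, 6, 23, 21]


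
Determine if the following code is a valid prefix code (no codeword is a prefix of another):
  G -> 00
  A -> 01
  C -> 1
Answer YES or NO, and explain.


Checking each pair (does one codeword prefix another?):
  G='00' vs A='01': no prefix
  G='00' vs C='1': no prefix
  A='01' vs G='00': no prefix
  A='01' vs C='1': no prefix
  C='1' vs G='00': no prefix
  C='1' vs A='01': no prefix
No violation found over all pairs.

YES -- this is a valid prefix code. No codeword is a prefix of any other codeword.


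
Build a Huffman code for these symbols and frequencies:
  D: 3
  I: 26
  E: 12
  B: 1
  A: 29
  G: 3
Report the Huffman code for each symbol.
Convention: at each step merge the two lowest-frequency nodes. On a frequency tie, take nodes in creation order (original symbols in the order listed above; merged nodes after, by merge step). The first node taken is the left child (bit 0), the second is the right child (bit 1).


Huffman tree construction:
Step 1: Merge B(1) + D(3) = 4
Step 2: Merge G(3) + (B+D)(4) = 7
Step 3: Merge (G+(B+D))(7) + E(12) = 19
Step 4: Merge ((G+(B+D))+E)(19) + I(26) = 45
Step 5: Merge A(29) + (((G+(B+D))+E)+I)(45) = 74
Read each symbol's code off the tree from the root (left child = 0, right child = 1).

Codes:
  D: 10011 (length 5)
  I: 11 (length 2)
  E: 101 (length 3)
  B: 10010 (length 5)
  A: 0 (length 1)
  G: 1000 (length 4)
Average code length: 149/74 = 2.0135 bits/symbol


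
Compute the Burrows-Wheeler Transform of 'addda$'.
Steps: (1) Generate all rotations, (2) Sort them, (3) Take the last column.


Rotations (sorted):
  0: $addda -> last char: a
  1: a$addd -> last char: d
  2: addda$ -> last char: $
  3: da$add -> last char: d
  4: dda$ad -> last char: d
  5: ddda$a -> last char: a


BWT = ad$dda


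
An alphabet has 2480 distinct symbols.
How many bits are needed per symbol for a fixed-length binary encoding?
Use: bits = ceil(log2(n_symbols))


log2(2480) = 11.2761
Bracket: 2^11 = 2048 < 2480 <= 2^12 = 4096
So ceil(log2(2480)) = 12

bits = ceil(log2(2480)) = ceil(11.2761) = 12 bits


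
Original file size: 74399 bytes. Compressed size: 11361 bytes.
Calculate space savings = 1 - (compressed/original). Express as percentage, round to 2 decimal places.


ratio = compressed/original = 11361/74399 = 0.152704
savings = 1 - ratio = 1 - 0.152704 = 0.847296
as a percentage: 0.847296 * 100 = 84.73%

Space savings = 1 - 11361/74399 = 84.73%


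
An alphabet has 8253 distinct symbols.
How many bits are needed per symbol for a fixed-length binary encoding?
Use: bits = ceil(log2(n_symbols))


log2(8253) = 13.0107
Bracket: 2^13 = 8192 < 8253 <= 2^14 = 16384
So ceil(log2(8253)) = 14

bits = ceil(log2(8253)) = ceil(13.0107) = 14 bits


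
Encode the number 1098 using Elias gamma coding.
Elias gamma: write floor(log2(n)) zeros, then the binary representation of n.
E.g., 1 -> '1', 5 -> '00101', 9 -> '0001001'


num_bits = floor(log2(1098)) + 1 = 11
leading_zeros = num_bits - 1 = 10
binary(1098) = 10001001010

Elias gamma(1098) = '0000000000' + '10001001010' = 000000000010001001010 (21 bits)


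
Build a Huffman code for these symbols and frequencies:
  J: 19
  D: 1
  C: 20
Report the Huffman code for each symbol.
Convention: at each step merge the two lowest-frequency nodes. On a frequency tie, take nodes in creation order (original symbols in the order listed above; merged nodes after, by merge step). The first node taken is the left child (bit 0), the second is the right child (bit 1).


Huffman tree construction:
Step 1: Merge D(1) + J(19) = 20
Step 2: Merge C(20) + (D+J)(20) = 40
Read each symbol's code off the tree from the root (left child = 0, right child = 1).

Codes:
  J: 11 (length 2)
  D: 10 (length 2)
  C: 0 (length 1)
Average code length: 60/40 = 1.5000 bits/symbol


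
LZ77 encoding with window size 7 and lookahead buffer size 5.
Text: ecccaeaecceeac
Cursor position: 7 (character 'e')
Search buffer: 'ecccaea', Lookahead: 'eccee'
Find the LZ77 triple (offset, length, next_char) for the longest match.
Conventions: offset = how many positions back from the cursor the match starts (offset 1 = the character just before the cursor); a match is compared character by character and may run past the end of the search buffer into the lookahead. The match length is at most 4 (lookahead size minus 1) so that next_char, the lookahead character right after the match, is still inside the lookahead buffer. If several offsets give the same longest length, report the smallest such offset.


Try each offset into the search buffer:
  offset=1 (pos 6, char 'a'): match length 0
  offset=2 (pos 5, char 'e'): match length 1
  offset=3 (pos 4, char 'a'): match length 0
  offset=4 (pos 3, char 'c'): match length 0
  offset=5 (pos 2, char 'c'): match length 0
  offset=6 (pos 1, char 'c'): match length 0
  offset=7 (pos 0, char 'e'): match length 3
Longest match has length 3 at offset 7.
next_char = character at position 7 + 3 = 10 -> 'e'

Best match: offset=7, length=3 (matching 'ecc' starting at position 0)
LZ77 triple: (7, 3, 'e')


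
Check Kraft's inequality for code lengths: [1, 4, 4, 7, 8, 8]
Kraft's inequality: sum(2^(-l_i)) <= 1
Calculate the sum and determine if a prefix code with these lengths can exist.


Sum = 2^(-1) + 2^(-4) + 2^(-4) + 2^(-7) + 2^(-8) + 2^(-8)
    = 0.5 + 0.0625 + 0.0625 + 0.0078125 + 0.00390625 + 0.00390625
    = 164/256 = 0.640625
Since 0.640625 <= 1, Kraft's inequality IS satisfied.
A prefix code with these lengths CAN exist.

Kraft sum = 0.640625. Satisfied.


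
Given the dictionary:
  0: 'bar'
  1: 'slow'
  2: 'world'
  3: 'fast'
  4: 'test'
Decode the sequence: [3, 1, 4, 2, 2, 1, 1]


Look up each index in the dictionary:
  3 -> 'fast'
  1 -> 'slow'
  4 -> 'test'
  2 -> 'world'
  2 -> 'world'
  1 -> 'slow'
  1 -> 'slow'

Decoded: "fast slow test world world slow slow"


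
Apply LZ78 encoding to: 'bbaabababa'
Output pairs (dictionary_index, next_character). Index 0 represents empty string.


LZ78 encoding steps:
Dictionary: {0: ''}
Step 1: w='' (idx 0), next='b' -> output (0, 'b'), add 'b' as idx 1
Step 2: w='b' (idx 1), next='a' -> output (1, 'a'), add 'ba' as idx 2
Step 3: w='' (idx 0), next='a' -> output (0, 'a'), add 'a' as idx 3
Step 4: w='ba' (idx 2), next='b' -> output (2, 'b'), add 'bab' as idx 4
Step 5: w='a' (idx 3), next='b' -> output (3, 'b'), add 'ab' as idx 5
Step 6: w='a' (idx 3), end of input -> output (3, '')


Encoded: [(0, 'b'), (1, 'a'), (0, 'a'), (2, 'b'), (3, 'b'), (3, '')]


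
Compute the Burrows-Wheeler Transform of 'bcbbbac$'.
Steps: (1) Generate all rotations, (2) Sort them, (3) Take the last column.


Rotations (sorted):
  0: $bcbbbac -> last char: c
  1: ac$bcbbb -> last char: b
  2: bac$bcbb -> last char: b
  3: bbac$bcb -> last char: b
  4: bbbac$bc -> last char: c
  5: bcbbbac$ -> last char: $
  6: c$bcbbba -> last char: a
  7: cbbbac$b -> last char: b


BWT = cbbbc$ab


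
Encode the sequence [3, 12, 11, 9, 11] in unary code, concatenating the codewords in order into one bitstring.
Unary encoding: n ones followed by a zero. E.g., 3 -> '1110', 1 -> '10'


Encode each number as n ones followed by a terminating 0:
  3 -> 1110 (4 bits)
  12 -> 1111111111110 (13 bits)
  11 -> 111111111110 (12 bits)
  9 -> 1111111110 (10 bits)
  11 -> 111111111110 (12 bits)
Total length = 4 + 13 + 12 + 10 + 12 = 51 bits.

Unary([3, 12, 11, 9, 11]) = 111011111111111101111111111101111111110111111111110 (51 bits)


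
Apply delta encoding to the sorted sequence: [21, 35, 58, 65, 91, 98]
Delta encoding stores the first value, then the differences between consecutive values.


First value: 21
Deltas:
  35 - 21 = 14
  58 - 35 = 23
  65 - 58 = 7
  91 - 65 = 26
  98 - 91 = 7


Delta encoded: [21, 14, 23, 7, 26, 7]


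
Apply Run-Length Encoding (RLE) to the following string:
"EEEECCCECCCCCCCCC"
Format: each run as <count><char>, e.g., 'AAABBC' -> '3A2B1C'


Scanning runs left to right:
  i=0: run of 'E' x 4 -> '4E'
  i=4: run of 'C' x 3 -> '3C'
  i=7: run of 'E' x 1 -> '1E'
  i=8: run of 'C' x 9 -> '9C'

RLE = 4E3C1E9C


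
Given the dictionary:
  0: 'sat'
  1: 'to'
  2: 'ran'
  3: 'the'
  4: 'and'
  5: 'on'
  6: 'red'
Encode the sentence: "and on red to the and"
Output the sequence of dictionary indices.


Look up each word in the dictionary:
  'and' -> 4
  'on' -> 5
  'red' -> 6
  'to' -> 1
  'the' -> 3
  'and' -> 4

Encoded: [4, 5, 6, 1, 3, 4]


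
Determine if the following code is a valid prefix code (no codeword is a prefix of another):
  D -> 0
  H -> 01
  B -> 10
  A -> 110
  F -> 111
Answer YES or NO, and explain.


Checking each pair (does one codeword prefix another?):
  D='0' vs H='01': prefix -- VIOLATION

NO -- this is NOT a valid prefix code. D (0) is a prefix of H (01).


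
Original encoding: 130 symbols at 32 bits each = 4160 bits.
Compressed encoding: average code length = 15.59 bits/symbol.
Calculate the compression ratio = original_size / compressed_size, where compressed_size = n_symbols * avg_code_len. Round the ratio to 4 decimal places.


original_size = n_symbols * orig_bits = 130 * 32 = 4160 bits
compressed_size = n_symbols * avg_code_len = 130 * 15.59 = 2026.7 bits
ratio = original_size / compressed_size = 4160 / 2026.7 = 2.0526

Compression ratio = 2.0526


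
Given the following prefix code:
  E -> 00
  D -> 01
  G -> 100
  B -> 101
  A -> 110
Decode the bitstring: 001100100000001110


Decoding step by step:
Bits 00 -> E
Bits 110 -> A
Bits 01 -> D
Bits 00 -> E
Bits 00 -> E
Bits 00 -> E
Bits 01 -> D
Bits 110 -> A


Decoded message: EADEEEDA


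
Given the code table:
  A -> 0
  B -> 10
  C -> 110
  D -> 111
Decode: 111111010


Decoding:
111 -> D
111 -> D
0 -> A
10 -> B


Result: DDAB


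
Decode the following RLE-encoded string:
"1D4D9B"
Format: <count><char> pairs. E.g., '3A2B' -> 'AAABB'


Expanding each <count><char> pair:
  1D -> 'D'
  4D -> 'DDDD'
  9B -> 'BBBBBBBBB'

Decoded = DDDDDBBBBBBBBB


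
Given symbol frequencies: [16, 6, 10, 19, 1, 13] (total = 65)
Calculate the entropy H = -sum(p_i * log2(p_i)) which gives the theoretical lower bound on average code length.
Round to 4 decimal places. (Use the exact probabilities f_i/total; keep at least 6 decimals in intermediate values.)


Per-symbol terms -p_i * log2(p_i) with p_i = f_i/65:
  p = 16/65 = 0.246154: log2(p) = -2.022368, -p*log2(p) = 0.497814
  p = 6/65 = 0.092308: log2(p) = -3.437405, -p*log2(p) = 0.317299
  p = 10/65 = 0.153846: log2(p) = -2.700440, -p*log2(p) = 0.415452
  p = 19/65 = 0.292308: log2(p) = -1.774440, -p*log2(p) = 0.518683
  p = 1/65 = 0.015385: log2(p) = -6.022368, -p*log2(p) = 0.092652
  p = 13/65 = 0.200000: log2(p) = -2.321928, -p*log2(p) = 0.464386
H = 0.497814 + 0.317299 + 0.415452 + 0.518683 + 0.092652 + 0.464386 = 2.306286

H = 2.3063 bits/symbol


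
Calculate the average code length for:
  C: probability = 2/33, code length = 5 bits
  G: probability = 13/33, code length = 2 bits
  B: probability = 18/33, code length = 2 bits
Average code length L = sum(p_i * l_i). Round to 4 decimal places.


Weighted contributions p_i * l_i:
  C: (2/33) * 5 = 10/33
  G: (13/33) * 2 = 26/33
  B: (18/33) * 2 = 36/33
Sum = (10 + 26 + 36)/33 = 72/33

L = 72/33 = 2.1818 bits/symbol


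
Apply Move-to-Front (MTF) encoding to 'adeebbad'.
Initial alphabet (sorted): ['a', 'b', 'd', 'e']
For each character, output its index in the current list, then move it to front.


MTF encoding:
'a': index 0 in ['a', 'b', 'd', 'e'] -> ['a', 'b', 'd', 'e']
'd': index 2 in ['a', 'b', 'd', 'e'] -> ['d', 'a', 'b', 'e']
'e': index 3 in ['d', 'a', 'b', 'e'] -> ['e', 'd', 'a', 'b']
'e': index 0 in ['e', 'd', 'a', 'b'] -> ['e', 'd', 'a', 'b']
'b': index 3 in ['e', 'd', 'a', 'b'] -> ['b', 'e', 'd', 'a']
'b': index 0 in ['b', 'e', 'd', 'a'] -> ['b', 'e', 'd', 'a']
'a': index 3 in ['b', 'e', 'd', 'a'] -> ['a', 'b', 'e', 'd']
'd': index 3 in ['a', 'b', 'e', 'd'] -> ['d', 'a', 'b', 'e']


Output: [0, 2, 3, 0, 3, 0, 3, 3]


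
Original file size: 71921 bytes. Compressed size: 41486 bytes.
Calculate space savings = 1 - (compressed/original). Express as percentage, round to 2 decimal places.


ratio = compressed/original = 41486/71921 = 0.576827
savings = 1 - ratio = 1 - 0.576827 = 0.423173
as a percentage: 0.423173 * 100 = 42.32%

Space savings = 1 - 41486/71921 = 42.32%


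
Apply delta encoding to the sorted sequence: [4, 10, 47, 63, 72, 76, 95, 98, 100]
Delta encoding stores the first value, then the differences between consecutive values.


First value: 4
Deltas:
  10 - 4 = 6
  47 - 10 = 37
  63 - 47 = 16
  72 - 63 = 9
  76 - 72 = 4
  95 - 76 = 19
  98 - 95 = 3
  100 - 98 = 2


Delta encoded: [4, 6, 37, 16, 9, 4, 19, 3, 2]


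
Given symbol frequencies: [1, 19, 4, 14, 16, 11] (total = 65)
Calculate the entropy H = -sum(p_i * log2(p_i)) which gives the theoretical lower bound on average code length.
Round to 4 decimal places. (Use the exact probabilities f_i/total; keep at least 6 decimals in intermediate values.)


Per-symbol terms -p_i * log2(p_i) with p_i = f_i/65:
  p = 1/65 = 0.015385: log2(p) = -6.022368, -p*log2(p) = 0.092652
  p = 19/65 = 0.292308: log2(p) = -1.774440, -p*log2(p) = 0.518683
  p = 4/65 = 0.061538: log2(p) = -4.022368, -p*log2(p) = 0.247530
  p = 14/65 = 0.215385: log2(p) = -2.215013, -p*log2(p) = 0.477080
  p = 16/65 = 0.246154: log2(p) = -2.022368, -p*log2(p) = 0.497814
  p = 11/65 = 0.169231: log2(p) = -2.562936, -p*log2(p) = 0.433728
H = 0.092652 + 0.518683 + 0.247530 + 0.477080 + 0.497814 + 0.433728 = 2.267487

H = 2.2675 bits/symbol


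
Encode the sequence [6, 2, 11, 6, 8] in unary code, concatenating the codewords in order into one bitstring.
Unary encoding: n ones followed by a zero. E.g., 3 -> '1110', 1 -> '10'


Encode each number as n ones followed by a terminating 0:
  6 -> 1111110 (7 bits)
  2 -> 110 (3 bits)
  11 -> 111111111110 (12 bits)
  6 -> 1111110 (7 bits)
  8 -> 111111110 (9 bits)
Total length = 7 + 3 + 12 + 7 + 9 = 38 bits.

Unary([6, 2, 11, 6, 8]) = 11111101101111111111101111110111111110 (38 bits)


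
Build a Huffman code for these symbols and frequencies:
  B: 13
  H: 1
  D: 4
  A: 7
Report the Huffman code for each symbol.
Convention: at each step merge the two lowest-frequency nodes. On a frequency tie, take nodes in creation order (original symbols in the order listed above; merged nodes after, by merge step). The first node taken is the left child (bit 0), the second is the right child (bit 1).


Huffman tree construction:
Step 1: Merge H(1) + D(4) = 5
Step 2: Merge (H+D)(5) + A(7) = 12
Step 3: Merge ((H+D)+A)(12) + B(13) = 25
Read each symbol's code off the tree from the root (left child = 0, right child = 1).

Codes:
  B: 1 (length 1)
  H: 000 (length 3)
  D: 001 (length 3)
  A: 01 (length 2)
Average code length: 42/25 = 1.6800 bits/symbol


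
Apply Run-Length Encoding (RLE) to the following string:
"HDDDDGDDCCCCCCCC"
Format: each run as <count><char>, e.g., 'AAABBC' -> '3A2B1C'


Scanning runs left to right:
  i=0: run of 'H' x 1 -> '1H'
  i=1: run of 'D' x 4 -> '4D'
  i=5: run of 'G' x 1 -> '1G'
  i=6: run of 'D' x 2 -> '2D'
  i=8: run of 'C' x 8 -> '8C'

RLE = 1H4D1G2D8C


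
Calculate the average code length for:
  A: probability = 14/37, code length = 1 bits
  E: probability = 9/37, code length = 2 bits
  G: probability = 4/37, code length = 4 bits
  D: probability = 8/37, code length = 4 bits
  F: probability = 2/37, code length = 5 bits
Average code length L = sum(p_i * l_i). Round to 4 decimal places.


Weighted contributions p_i * l_i:
  A: (14/37) * 1 = 14/37
  E: (9/37) * 2 = 18/37
  G: (4/37) * 4 = 16/37
  D: (8/37) * 4 = 32/37
  F: (2/37) * 5 = 10/37
Sum = (14 + 18 + 16 + 32 + 10)/37 = 90/37

L = 90/37 = 2.4324 bits/symbol


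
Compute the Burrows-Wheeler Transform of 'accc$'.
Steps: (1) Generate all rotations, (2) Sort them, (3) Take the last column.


Rotations (sorted):
  0: $accc -> last char: c
  1: accc$ -> last char: $
  2: c$acc -> last char: c
  3: cc$ac -> last char: c
  4: ccc$a -> last char: a


BWT = c$cca


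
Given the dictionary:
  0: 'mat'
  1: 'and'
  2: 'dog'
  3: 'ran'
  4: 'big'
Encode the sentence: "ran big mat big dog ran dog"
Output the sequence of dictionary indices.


Look up each word in the dictionary:
  'ran' -> 3
  'big' -> 4
  'mat' -> 0
  'big' -> 4
  'dog' -> 2
  'ran' -> 3
  'dog' -> 2

Encoded: [3, 4, 0, 4, 2, 3, 2]


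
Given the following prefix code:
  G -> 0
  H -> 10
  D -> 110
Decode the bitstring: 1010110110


Decoding step by step:
Bits 10 -> H
Bits 10 -> H
Bits 110 -> D
Bits 110 -> D


Decoded message: HHDD


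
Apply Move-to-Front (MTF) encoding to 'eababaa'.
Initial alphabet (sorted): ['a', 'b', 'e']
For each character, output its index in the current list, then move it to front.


MTF encoding:
'e': index 2 in ['a', 'b', 'e'] -> ['e', 'a', 'b']
'a': index 1 in ['e', 'a', 'b'] -> ['a', 'e', 'b']
'b': index 2 in ['a', 'e', 'b'] -> ['b', 'a', 'e']
'a': index 1 in ['b', 'a', 'e'] -> ['a', 'b', 'e']
'b': index 1 in ['a', 'b', 'e'] -> ['b', 'a', 'e']
'a': index 1 in ['b', 'a', 'e'] -> ['a', 'b', 'e']
'a': index 0 in ['a', 'b', 'e'] -> ['a', 'b', 'e']


Output: [2, 1, 2, 1, 1, 1, 0]


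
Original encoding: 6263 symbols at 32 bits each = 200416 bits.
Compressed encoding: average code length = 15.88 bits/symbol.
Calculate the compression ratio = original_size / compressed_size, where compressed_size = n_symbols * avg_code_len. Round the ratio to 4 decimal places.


original_size = n_symbols * orig_bits = 6263 * 32 = 200416 bits
compressed_size = n_symbols * avg_code_len = 6263 * 15.88 = 99456.44 bits
ratio = original_size / compressed_size = 200416 / 99456.44 = 2.0151

Compression ratio = 2.0151


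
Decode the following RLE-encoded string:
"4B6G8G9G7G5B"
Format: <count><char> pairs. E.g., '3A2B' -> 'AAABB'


Expanding each <count><char> pair:
  4B -> 'BBBB'
  6G -> 'GGGGGG'
  8G -> 'GGGGGGGG'
  9G -> 'GGGGGGGGG'
  7G -> 'GGGGGGG'
  5B -> 'BBBBB'

Decoded = BBBBGGGGGGGGGGGGGGGGGGGGGGGGGGGGGGBBBBB


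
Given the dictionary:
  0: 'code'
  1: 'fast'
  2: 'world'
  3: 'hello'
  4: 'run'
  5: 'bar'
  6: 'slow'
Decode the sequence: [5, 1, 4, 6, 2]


Look up each index in the dictionary:
  5 -> 'bar'
  1 -> 'fast'
  4 -> 'run'
  6 -> 'slow'
  2 -> 'world'

Decoded: "bar fast run slow world"


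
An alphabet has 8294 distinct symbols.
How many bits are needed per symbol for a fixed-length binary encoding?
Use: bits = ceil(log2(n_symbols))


log2(8294) = 13.0179
Bracket: 2^13 = 8192 < 8294 <= 2^14 = 16384
So ceil(log2(8294)) = 14

bits = ceil(log2(8294)) = ceil(13.0179) = 14 bits


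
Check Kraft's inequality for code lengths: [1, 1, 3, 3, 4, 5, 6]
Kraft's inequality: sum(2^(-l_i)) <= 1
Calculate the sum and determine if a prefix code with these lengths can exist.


Sum = 2^(-1) + 2^(-1) + 2^(-3) + 2^(-3) + 2^(-4) + 2^(-5) + 2^(-6)
    = 0.5 + 0.5 + 0.125 + 0.125 + 0.0625 + 0.03125 + 0.015625
    = 87/64 = 1.359375
Since 1.359375 > 1, Kraft's inequality is NOT satisfied.
A prefix code with these lengths CANNOT exist.

Kraft sum = 1.359375. Not satisfied.


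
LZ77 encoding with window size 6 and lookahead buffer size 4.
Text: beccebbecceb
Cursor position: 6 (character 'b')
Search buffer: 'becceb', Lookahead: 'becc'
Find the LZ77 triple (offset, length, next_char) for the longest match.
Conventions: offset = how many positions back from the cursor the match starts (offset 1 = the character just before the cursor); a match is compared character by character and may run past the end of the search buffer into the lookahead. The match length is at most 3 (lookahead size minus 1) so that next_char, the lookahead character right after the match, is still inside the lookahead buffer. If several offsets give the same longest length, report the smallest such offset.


Try each offset into the search buffer:
  offset=1 (pos 5, char 'b'): match length 1
  offset=2 (pos 4, char 'e'): match length 0
  offset=3 (pos 3, char 'c'): match length 0
  offset=4 (pos 2, char 'c'): match length 0
  offset=5 (pos 1, char 'e'): match length 0
  offset=6 (pos 0, char 'b'): match length 3
Longest match has length 3 at offset 6.
next_char = character at position 6 + 3 = 9 -> 'c'

Best match: offset=6, length=3 (matching 'bec' starting at position 0)
LZ77 triple: (6, 3, 'c')


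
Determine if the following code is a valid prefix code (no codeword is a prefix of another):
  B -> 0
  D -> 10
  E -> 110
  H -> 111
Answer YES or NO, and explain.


Checking each pair (does one codeword prefix another?):
  B='0' vs D='10': no prefix
  B='0' vs E='110': no prefix
  B='0' vs H='111': no prefix
  D='10' vs B='0': no prefix
  D='10' vs E='110': no prefix
  D='10' vs H='111': no prefix
  E='110' vs B='0': no prefix
  E='110' vs D='10': no prefix
  E='110' vs H='111': no prefix
  H='111' vs B='0': no prefix
  H='111' vs D='10': no prefix
  H='111' vs E='110': no prefix
No violation found over all pairs.

YES -- this is a valid prefix code. No codeword is a prefix of any other codeword.


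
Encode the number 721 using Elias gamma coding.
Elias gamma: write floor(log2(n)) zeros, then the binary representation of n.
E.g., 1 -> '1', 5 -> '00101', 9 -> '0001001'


num_bits = floor(log2(721)) + 1 = 10
leading_zeros = num_bits - 1 = 9
binary(721) = 1011010001

Elias gamma(721) = '000000000' + '1011010001' = 0000000001011010001 (19 bits)


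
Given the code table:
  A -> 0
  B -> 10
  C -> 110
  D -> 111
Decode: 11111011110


Decoding:
111 -> D
110 -> C
111 -> D
10 -> B


Result: DCDB


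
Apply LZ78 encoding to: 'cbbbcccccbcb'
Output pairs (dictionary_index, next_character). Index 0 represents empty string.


LZ78 encoding steps:
Dictionary: {0: ''}
Step 1: w='' (idx 0), next='c' -> output (0, 'c'), add 'c' as idx 1
Step 2: w='' (idx 0), next='b' -> output (0, 'b'), add 'b' as idx 2
Step 3: w='b' (idx 2), next='b' -> output (2, 'b'), add 'bb' as idx 3
Step 4: w='c' (idx 1), next='c' -> output (1, 'c'), add 'cc' as idx 4
Step 5: w='cc' (idx 4), next='c' -> output (4, 'c'), add 'ccc' as idx 5
Step 6: w='b' (idx 2), next='c' -> output (2, 'c'), add 'bc' as idx 6
Step 7: w='b' (idx 2), end of input -> output (2, '')


Encoded: [(0, 'c'), (0, 'b'), (2, 'b'), (1, 'c'), (4, 'c'), (2, 'c'), (2, '')]


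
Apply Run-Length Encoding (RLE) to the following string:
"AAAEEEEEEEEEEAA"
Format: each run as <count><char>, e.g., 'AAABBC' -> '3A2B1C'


Scanning runs left to right:
  i=0: run of 'A' x 3 -> '3A'
  i=3: run of 'E' x 10 -> '10E'
  i=13: run of 'A' x 2 -> '2A'

RLE = 3A10E2A


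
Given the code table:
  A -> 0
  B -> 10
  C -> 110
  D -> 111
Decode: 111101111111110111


Decoding:
111 -> D
10 -> B
111 -> D
111 -> D
111 -> D
0 -> A
111 -> D


Result: DBDDDAD


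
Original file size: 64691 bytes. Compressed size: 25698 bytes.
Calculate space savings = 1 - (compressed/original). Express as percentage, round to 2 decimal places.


ratio = compressed/original = 25698/64691 = 0.397242
savings = 1 - ratio = 1 - 0.397242 = 0.602758
as a percentage: 0.602758 * 100 = 60.28%

Space savings = 1 - 25698/64691 = 60.28%


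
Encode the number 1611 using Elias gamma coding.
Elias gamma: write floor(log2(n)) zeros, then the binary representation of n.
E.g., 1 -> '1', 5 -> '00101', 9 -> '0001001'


num_bits = floor(log2(1611)) + 1 = 11
leading_zeros = num_bits - 1 = 10
binary(1611) = 11001001011

Elias gamma(1611) = '0000000000' + '11001001011' = 000000000011001001011 (21 bits)


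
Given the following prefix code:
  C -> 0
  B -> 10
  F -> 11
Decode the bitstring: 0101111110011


Decoding step by step:
Bits 0 -> C
Bits 10 -> B
Bits 11 -> F
Bits 11 -> F
Bits 11 -> F
Bits 0 -> C
Bits 0 -> C
Bits 11 -> F


Decoded message: CBFFFCCF


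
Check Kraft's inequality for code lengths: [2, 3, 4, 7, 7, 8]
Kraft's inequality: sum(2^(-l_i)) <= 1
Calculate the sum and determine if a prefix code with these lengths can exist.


Sum = 2^(-2) + 2^(-3) + 2^(-4) + 2^(-7) + 2^(-7) + 2^(-8)
    = 0.25 + 0.125 + 0.0625 + 0.0078125 + 0.0078125 + 0.00390625
    = 117/256 = 0.45703125
Since 0.45703125 <= 1, Kraft's inequality IS satisfied.
A prefix code with these lengths CAN exist.

Kraft sum = 0.45703125. Satisfied.


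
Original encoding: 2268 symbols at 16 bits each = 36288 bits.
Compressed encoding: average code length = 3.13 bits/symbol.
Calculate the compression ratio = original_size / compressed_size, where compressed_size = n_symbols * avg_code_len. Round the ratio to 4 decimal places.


original_size = n_symbols * orig_bits = 2268 * 16 = 36288 bits
compressed_size = n_symbols * avg_code_len = 2268 * 3.13 = 7098.84 bits
ratio = original_size / compressed_size = 36288 / 7098.84 = 5.1118

Compression ratio = 5.1118


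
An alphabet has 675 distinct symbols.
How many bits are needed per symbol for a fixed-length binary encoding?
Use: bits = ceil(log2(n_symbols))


log2(675) = 9.3987
Bracket: 2^9 = 512 < 675 <= 2^10 = 1024
So ceil(log2(675)) = 10

bits = ceil(log2(675)) = ceil(9.3987) = 10 bits


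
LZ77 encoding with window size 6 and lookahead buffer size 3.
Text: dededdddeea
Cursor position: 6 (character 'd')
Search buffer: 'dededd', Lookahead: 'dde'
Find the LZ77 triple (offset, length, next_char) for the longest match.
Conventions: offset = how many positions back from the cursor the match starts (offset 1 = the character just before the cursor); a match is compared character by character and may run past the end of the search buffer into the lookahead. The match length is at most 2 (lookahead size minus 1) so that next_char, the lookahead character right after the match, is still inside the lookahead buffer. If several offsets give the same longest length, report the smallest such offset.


Try each offset into the search buffer:
  offset=1 (pos 5, char 'd'): match length 2
  offset=2 (pos 4, char 'd'): match length 2
  offset=3 (pos 3, char 'e'): match length 0
  offset=4 (pos 2, char 'd'): match length 1
  offset=5 (pos 1, char 'e'): match length 0
  offset=6 (pos 0, char 'd'): match length 1
Longest match has length 2, found at offsets 1, 2; take the smallest, offset 1.
next_char = character at position 6 + 2 = 8 -> 'e'

Best match: offset=1, length=2 (matching 'dd' starting at position 5)
LZ77 triple: (1, 2, 'e')


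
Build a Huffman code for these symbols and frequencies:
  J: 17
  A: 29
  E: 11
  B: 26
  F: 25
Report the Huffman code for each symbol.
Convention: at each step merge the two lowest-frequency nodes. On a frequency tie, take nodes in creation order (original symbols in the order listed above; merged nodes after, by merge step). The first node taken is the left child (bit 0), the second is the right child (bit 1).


Huffman tree construction:
Step 1: Merge E(11) + J(17) = 28
Step 2: Merge F(25) + B(26) = 51
Step 3: Merge (E+J)(28) + A(29) = 57
Step 4: Merge (F+B)(51) + ((E+J)+A)(57) = 108
Read each symbol's code off the tree from the root (left child = 0, right child = 1).

Codes:
  J: 101 (length 3)
  A: 11 (length 2)
  E: 100 (length 3)
  B: 01 (length 2)
  F: 00 (length 2)
Average code length: 244/108 = 2.2593 bits/symbol


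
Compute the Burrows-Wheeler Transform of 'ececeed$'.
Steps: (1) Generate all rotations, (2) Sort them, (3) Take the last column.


Rotations (sorted):
  0: $ececeed -> last char: d
  1: ceceed$e -> last char: e
  2: ceed$ece -> last char: e
  3: d$ececee -> last char: e
  4: ececeed$ -> last char: $
  5: eceed$ec -> last char: c
  6: ed$ecece -> last char: e
  7: eed$ecec -> last char: c


BWT = deee$cec


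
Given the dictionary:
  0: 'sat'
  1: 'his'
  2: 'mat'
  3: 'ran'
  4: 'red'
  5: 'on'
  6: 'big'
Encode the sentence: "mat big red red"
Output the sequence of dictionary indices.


Look up each word in the dictionary:
  'mat' -> 2
  'big' -> 6
  'red' -> 4
  'red' -> 4

Encoded: [2, 6, 4, 4]


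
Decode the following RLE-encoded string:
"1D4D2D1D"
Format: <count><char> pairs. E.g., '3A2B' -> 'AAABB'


Expanding each <count><char> pair:
  1D -> 'D'
  4D -> 'DDDD'
  2D -> 'DD'
  1D -> 'D'

Decoded = DDDDDDDD


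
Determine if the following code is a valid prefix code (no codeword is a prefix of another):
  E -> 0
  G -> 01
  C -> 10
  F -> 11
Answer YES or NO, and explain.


Checking each pair (does one codeword prefix another?):
  E='0' vs G='01': prefix -- VIOLATION

NO -- this is NOT a valid prefix code. E (0) is a prefix of G (01).


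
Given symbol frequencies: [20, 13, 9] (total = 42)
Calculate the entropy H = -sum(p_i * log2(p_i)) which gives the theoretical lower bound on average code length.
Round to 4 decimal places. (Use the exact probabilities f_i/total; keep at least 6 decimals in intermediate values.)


Per-symbol terms -p_i * log2(p_i) with p_i = f_i/42:
  p = 20/42 = 0.476190: log2(p) = -1.070389, -p*log2(p) = 0.509709
  p = 13/42 = 0.309524: log2(p) = -1.691878, -p*log2(p) = 0.523676
  p = 9/42 = 0.214286: log2(p) = -2.222392, -p*log2(p) = 0.476227
H = 0.509709 + 0.523676 + 0.476227 = 1.509612

H = 1.5096 bits/symbol


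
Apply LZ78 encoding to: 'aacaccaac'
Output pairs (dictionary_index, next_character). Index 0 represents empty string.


LZ78 encoding steps:
Dictionary: {0: ''}
Step 1: w='' (idx 0), next='a' -> output (0, 'a'), add 'a' as idx 1
Step 2: w='a' (idx 1), next='c' -> output (1, 'c'), add 'ac' as idx 2
Step 3: w='ac' (idx 2), next='c' -> output (2, 'c'), add 'acc' as idx 3
Step 4: w='a' (idx 1), next='a' -> output (1, 'a'), add 'aa' as idx 4
Step 5: w='' (idx 0), next='c' -> output (0, 'c'), add 'c' as idx 5


Encoded: [(0, 'a'), (1, 'c'), (2, 'c'), (1, 'a'), (0, 'c')]


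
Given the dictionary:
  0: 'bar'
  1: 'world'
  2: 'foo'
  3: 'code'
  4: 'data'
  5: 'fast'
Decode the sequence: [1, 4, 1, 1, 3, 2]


Look up each index in the dictionary:
  1 -> 'world'
  4 -> 'data'
  1 -> 'world'
  1 -> 'world'
  3 -> 'code'
  2 -> 'foo'

Decoded: "world data world world code foo"


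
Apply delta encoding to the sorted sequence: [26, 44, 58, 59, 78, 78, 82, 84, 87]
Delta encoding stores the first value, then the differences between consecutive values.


First value: 26
Deltas:
  44 - 26 = 18
  58 - 44 = 14
  59 - 58 = 1
  78 - 59 = 19
  78 - 78 = 0
  82 - 78 = 4
  84 - 82 = 2
  87 - 84 = 3


Delta encoded: [26, 18, 14, 1, 19, 0, 4, 2, 3]


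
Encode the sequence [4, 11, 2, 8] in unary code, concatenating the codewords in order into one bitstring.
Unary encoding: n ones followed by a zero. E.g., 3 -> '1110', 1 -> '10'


Encode each number as n ones followed by a terminating 0:
  4 -> 11110 (5 bits)
  11 -> 111111111110 (12 bits)
  2 -> 110 (3 bits)
  8 -> 111111110 (9 bits)
Total length = 5 + 12 + 3 + 9 = 29 bits.

Unary([4, 11, 2, 8]) = 11110111111111110110111111110 (29 bits)


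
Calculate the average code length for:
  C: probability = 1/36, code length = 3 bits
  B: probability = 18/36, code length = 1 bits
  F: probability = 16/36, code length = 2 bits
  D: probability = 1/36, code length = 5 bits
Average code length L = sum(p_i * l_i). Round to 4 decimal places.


Weighted contributions p_i * l_i:
  C: (1/36) * 3 = 3/36
  B: (18/36) * 1 = 18/36
  F: (16/36) * 2 = 32/36
  D: (1/36) * 5 = 5/36
Sum = (3 + 18 + 32 + 5)/36 = 58/36

L = 58/36 = 1.6111 bits/symbol


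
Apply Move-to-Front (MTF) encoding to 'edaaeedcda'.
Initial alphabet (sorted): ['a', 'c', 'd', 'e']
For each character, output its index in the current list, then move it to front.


MTF encoding:
'e': index 3 in ['a', 'c', 'd', 'e'] -> ['e', 'a', 'c', 'd']
'd': index 3 in ['e', 'a', 'c', 'd'] -> ['d', 'e', 'a', 'c']
'a': index 2 in ['d', 'e', 'a', 'c'] -> ['a', 'd', 'e', 'c']
'a': index 0 in ['a', 'd', 'e', 'c'] -> ['a', 'd', 'e', 'c']
'e': index 2 in ['a', 'd', 'e', 'c'] -> ['e', 'a', 'd', 'c']
'e': index 0 in ['e', 'a', 'd', 'c'] -> ['e', 'a', 'd', 'c']
'd': index 2 in ['e', 'a', 'd', 'c'] -> ['d', 'e', 'a', 'c']
'c': index 3 in ['d', 'e', 'a', 'c'] -> ['c', 'd', 'e', 'a']
'd': index 1 in ['c', 'd', 'e', 'a'] -> ['d', 'c', 'e', 'a']
'a': index 3 in ['d', 'c', 'e', 'a'] -> ['a', 'd', 'c', 'e']


Output: [3, 3, 2, 0, 2, 0, 2, 3, 1, 3]
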